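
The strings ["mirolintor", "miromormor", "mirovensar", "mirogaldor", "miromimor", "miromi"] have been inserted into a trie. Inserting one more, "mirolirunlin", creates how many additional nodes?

Walking "mirolirunlin" from the root, the first 6 characters ("miroli") follow existing edges; "r" is the first miss.
So 12 − 6 = 6 new nodes.

6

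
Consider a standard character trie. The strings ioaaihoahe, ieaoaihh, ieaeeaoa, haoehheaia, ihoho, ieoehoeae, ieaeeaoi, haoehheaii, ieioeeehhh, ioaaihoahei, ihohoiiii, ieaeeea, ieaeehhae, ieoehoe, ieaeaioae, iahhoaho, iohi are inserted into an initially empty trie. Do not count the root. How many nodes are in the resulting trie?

78

Count nodes per top-level branch (shared prefixes stored once):
  'h'-branch (haoehheaia, haoehheaii): 11 nodes
  'i'-branch (iahhoaho, ieaeaioae, ieaeeaoa, ieaeeaoi, ieaeeea, ieaeehhae, ieaoaihh, ieioeeehhh, ieoehoe, ieoehoeae, ihoho, ihohoiiii, ioaaihoahe, ioaaihoahei, iohi): 67 nodes
Sum: 78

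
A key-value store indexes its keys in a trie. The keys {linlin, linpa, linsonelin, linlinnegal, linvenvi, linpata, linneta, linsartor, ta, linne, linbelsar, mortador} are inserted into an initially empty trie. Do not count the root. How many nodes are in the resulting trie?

Trace insertions, counting only characters that open a new branch:
  "linlin" → 6 new (l, i, n, l, i, n)
  "linpa" → prefix "lin" already present; 2 new (p, a)
  "linsonelin" → prefix "lin" already present; 7 new (s, o, n, e, l, i, n)
  "linlinnegal" → prefix "linlin" already present; 5 new (n, e, g, a, l)
  "linvenvi" → prefix "lin" already present; 5 new (v, e, n, v, i)
  "linpata" → prefix "linpa" already present; 2 new (t, a)
  "linneta" → prefix "lin" already present; 4 new (n, e, t, a)
  "linsartor" → prefix "lins" already present; 5 new (a, r, t, o, r)
  "ta" → 2 new (t, a)
  "linne" → prefix "linne" already present; 0 new (none)
  "linbelsar" → prefix "lin" already present; 6 new (b, e, l, s, a, r)
  "mortador" → 8 new (m, o, r, t, a, d, o, r)
Total nodes = 6 + 2 + 7 + 5 + 5 + 2 + 4 + 5 + 2 + 0 + 6 + 8 = 52

52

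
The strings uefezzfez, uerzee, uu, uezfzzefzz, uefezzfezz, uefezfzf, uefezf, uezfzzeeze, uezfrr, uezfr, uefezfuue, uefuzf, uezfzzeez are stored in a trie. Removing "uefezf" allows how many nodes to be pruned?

0

Walk "uefezf" from the leaf back toward the root, removing each node that no remaining word uses.
Every node on "uefezf" is still needed (e.g. by "uefezfzf"), so nothing is freed.
Nodes removed: 0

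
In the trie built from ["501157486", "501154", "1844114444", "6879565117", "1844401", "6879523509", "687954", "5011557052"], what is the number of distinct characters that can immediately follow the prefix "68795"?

Follow the path "68795" to its node, then look at its outgoing edges.
Characters that immediately follow "68795" among the stored strings: {2, 4, 6}.
That node has 3 child edges.

3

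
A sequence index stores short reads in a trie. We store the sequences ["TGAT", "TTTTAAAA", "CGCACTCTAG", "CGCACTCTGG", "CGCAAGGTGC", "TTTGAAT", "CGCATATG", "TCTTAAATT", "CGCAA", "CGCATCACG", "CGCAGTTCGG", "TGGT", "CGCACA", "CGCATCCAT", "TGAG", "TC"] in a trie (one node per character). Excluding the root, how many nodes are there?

62

For each word, the new-node count is its length minus the longest prefix already in the trie:
  "TGAT" → 4 new (T, G, A, T)
  "TTTTAAAA" → prefix "T" already present; 7 new (T, T, T, A, A, A, A)
  "CGCACTCTAG" → 10 new (C, G, C, A, C, T, C, T, A, G)
  "CGCACTCTGG" → prefix "CGCACTCT" already present; 2 new (G, G)
  "CGCAAGGTGC" → prefix "CGCA" already present; 6 new (A, G, G, T, G, C)
  "TTTGAAT" → prefix "TTT" already present; 4 new (G, A, A, T)
  "CGCATATG" → prefix "CGCA" already present; 4 new (T, A, T, G)
  "TCTTAAATT" → prefix "T" already present; 8 new (C, T, T, A, A, A, T, T)
  "CGCAA" → prefix "CGCAA" already present; 0 new (none)
  "CGCATCACG" → prefix "CGCAT" already present; 4 new (C, A, C, G)
  "CGCAGTTCGG" → prefix "CGCA" already present; 6 new (G, T, T, C, G, G)
  "TGGT" → prefix "TG" already present; 2 new (G, T)
  "CGCACA" → prefix "CGCAC" already present; 1 new (A)
  "CGCATCCAT" → prefix "CGCATC" already present; 3 new (C, A, T)
  "TGAG" → prefix "TGA" already present; 1 new (G)
  "TC" → prefix "TC" already present; 0 new (none)
Total nodes = 4 + 7 + 10 + 2 + 6 + 4 + 4 + 8 + 0 + 4 + 6 + 2 + 1 + 3 + 1 + 0 = 62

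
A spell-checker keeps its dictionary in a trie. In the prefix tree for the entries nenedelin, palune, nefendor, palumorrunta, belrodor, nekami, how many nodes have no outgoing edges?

6

A leaf is a node with no children — equivalently, the end of a word that is not a proper prefix of any other stored word.
Those words: "belrodor", "nefendor", "nekami", "nenedelin", "palumorrunta", "palune"
Leaf count: 6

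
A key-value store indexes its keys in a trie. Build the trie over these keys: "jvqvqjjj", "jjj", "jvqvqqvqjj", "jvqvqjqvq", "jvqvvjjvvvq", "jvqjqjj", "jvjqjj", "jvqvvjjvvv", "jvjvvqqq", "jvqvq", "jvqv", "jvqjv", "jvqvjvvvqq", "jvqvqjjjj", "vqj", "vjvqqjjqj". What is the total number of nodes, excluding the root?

Count nodes per top-level branch (shared prefixes stored once):
  'j'-branch (jjj, jvjqjj, jvjvvqqq, jvqjqjj, jvqjv, jvqv, jvqvjvvvqq, jvqvq, jvqvqjjj, jvqvqjjjj, jvqvqjqvq, jvqvqqvqjj, jvqvvjjvvv, jvqvvjjvvvq): 46 nodes
  'v'-branch (vjvqqjjqj, vqj): 11 nodes
Sum: 57

57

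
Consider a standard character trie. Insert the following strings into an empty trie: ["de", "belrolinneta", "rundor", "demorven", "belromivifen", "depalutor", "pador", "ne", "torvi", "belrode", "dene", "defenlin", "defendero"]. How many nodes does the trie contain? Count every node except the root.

For each word, the new-node count is its length minus the longest prefix already in the trie:
  "de" → 2 new (d, e)
  "belrolinneta" → 12 new (b, e, l, r, o, l, i, n, n, e, t, a)
  "rundor" → 6 new (r, u, n, d, o, r)
  "demorven" → prefix "de" already present; 6 new (m, o, r, v, e, n)
  "belromivifen" → prefix "belro" already present; 7 new (m, i, v, i, f, e, n)
  "depalutor" → prefix "de" already present; 7 new (p, a, l, u, t, o, r)
  "pador" → 5 new (p, a, d, o, r)
  "ne" → 2 new (n, e)
  "torvi" → 5 new (t, o, r, v, i)
  "belrode" → prefix "belro" already present; 2 new (d, e)
  "dene" → prefix "de" already present; 2 new (n, e)
  "defenlin" → prefix "de" already present; 6 new (f, e, n, l, i, n)
  "defendero" → prefix "defen" already present; 4 new (d, e, r, o)
Total nodes = 2 + 12 + 6 + 6 + 7 + 7 + 5 + 2 + 5 + 2 + 2 + 6 + 4 = 66

66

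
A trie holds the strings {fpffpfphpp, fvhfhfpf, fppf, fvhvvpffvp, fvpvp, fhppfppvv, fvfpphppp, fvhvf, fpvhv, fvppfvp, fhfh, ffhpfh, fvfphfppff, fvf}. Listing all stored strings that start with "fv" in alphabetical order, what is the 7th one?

fvppfvp

DFS of the "fv" subtree visits, in order: "fvf", "fvfphfppff", "fvfpphppp", "fvhfhfpf", "fvhvf", "fvhvvpffvp", "fvppfvp", "fvpvp"
The 7th is fvppfvp.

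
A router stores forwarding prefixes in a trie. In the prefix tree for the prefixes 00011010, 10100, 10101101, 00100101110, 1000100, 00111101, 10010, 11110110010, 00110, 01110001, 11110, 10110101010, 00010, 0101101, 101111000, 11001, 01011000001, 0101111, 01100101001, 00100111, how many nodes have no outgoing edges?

A leaf is a node with no children — equivalently, the end of a word that is not a proper prefix of any other stored word.
Those words: "00010", "00011010", "00100101110", "00100111", "00110", "00111101", "01011000001", "0101101", "0101111", "01100101001", "01110001", "1000100", "10010", "10100", "10101101", "10110101010", "101111000", "11001", "11110110010"
Leaf count: 19

19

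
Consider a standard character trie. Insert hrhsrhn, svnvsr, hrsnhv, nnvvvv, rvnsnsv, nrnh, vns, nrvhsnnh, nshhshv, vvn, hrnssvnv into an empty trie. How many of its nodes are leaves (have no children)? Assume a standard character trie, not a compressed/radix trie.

11

Leaves are exactly the stored words that no other stored word extends.
Those words: "hrhsrhn", "hrnssvnv", "hrsnhv", "nnvvvv", "nrnh", "nrvhsnnh", "nshhshv", "rvnsnsv", "svnvsr", "vns", "vvn"
Leaf count: 11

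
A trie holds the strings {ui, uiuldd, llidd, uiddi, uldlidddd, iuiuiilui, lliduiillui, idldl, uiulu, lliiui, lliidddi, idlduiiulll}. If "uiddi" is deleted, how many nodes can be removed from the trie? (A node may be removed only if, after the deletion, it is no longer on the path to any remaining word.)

Walk "uiddi" from the leaf back toward the root, removing each node that no remaining word uses.
The suffix "ddi" (3 nodes) is used only by "uiddi"; the node for "ui" still has the child "u", so pruning stops there.
Nodes removed: 3

3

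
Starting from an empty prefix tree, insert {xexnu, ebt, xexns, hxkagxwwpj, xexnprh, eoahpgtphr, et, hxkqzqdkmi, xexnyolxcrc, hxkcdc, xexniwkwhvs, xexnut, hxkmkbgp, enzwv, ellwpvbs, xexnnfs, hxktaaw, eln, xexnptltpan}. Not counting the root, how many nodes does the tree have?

For each word, the new-node count is its length minus the longest prefix already in the trie:
  "xexnu" → 5 new (x, e, x, n, u)
  "ebt" → 3 new (e, b, t)
  "xexns" → prefix "xexn" already present; 1 new (s)
  "hxkagxwwpj" → 10 new (h, x, k, a, g, x, w, w, p, j)
  "xexnprh" → prefix "xexn" already present; 3 new (p, r, h)
  "eoahpgtphr" → prefix "e" already present; 9 new (o, a, h, p, g, t, p, h, r)
  "et" → prefix "e" already present; 1 new (t)
  "hxkqzqdkmi" → prefix "hxk" already present; 7 new (q, z, q, d, k, m, i)
  "xexnyolxcrc" → prefix "xexn" already present; 7 new (y, o, l, x, c, r, c)
  "hxkcdc" → prefix "hxk" already present; 3 new (c, d, c)
  "xexniwkwhvs" → prefix "xexn" already present; 7 new (i, w, k, w, h, v, s)
  "xexnut" → prefix "xexnu" already present; 1 new (t)
  "hxkmkbgp" → prefix "hxk" already present; 5 new (m, k, b, g, p)
  "enzwv" → prefix "e" already present; 4 new (n, z, w, v)
  "ellwpvbs" → prefix "e" already present; 7 new (l, l, w, p, v, b, s)
  "xexnnfs" → prefix "xexn" already present; 3 new (n, f, s)
  "hxktaaw" → prefix "hxk" already present; 4 new (t, a, a, w)
  "eln" → prefix "el" already present; 1 new (n)
  "xexnptltpan" → prefix "xexnp" already present; 6 new (t, l, t, p, a, n)
Total nodes = 5 + 3 + 1 + 10 + 3 + 9 + 1 + 7 + 7 + 3 + 7 + 1 + 5 + 4 + 7 + 3 + 4 + 1 + 6 = 87

87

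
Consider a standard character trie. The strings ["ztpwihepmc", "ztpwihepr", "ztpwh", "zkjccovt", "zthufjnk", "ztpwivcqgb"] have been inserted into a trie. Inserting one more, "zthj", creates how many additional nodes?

"zth" is already a path in the trie; the remaining "j" must be added.
Each of the 1 remaining characters creates one node.

1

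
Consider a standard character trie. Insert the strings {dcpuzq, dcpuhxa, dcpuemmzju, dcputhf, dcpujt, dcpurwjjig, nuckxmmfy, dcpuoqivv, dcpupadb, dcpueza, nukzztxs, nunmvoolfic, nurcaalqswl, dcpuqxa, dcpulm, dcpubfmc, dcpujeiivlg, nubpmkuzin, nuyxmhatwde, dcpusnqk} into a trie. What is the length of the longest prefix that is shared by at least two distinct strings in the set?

The deepest shared node is where two words last agree before diverging.
e.g. "dcpuemmzju" and "dcpueza" share the prefix "dcpue" of length 5; no pair shares a longer one.
Longest shared-prefix length: 5

5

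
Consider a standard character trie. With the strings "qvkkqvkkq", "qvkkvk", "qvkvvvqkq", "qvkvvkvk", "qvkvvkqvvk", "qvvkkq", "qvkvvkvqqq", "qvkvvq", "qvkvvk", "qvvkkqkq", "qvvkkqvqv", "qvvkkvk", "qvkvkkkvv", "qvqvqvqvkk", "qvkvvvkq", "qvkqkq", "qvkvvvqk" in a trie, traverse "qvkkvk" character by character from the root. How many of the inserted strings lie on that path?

Check each prefix of "qvkkvk" against the stored set — each match is an end-marker on the path.
Prefixes of the query that are stored words: "qvkkvk"
Count: 1

1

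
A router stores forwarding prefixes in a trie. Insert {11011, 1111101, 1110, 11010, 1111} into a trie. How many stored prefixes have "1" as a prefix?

Filter for entries beginning with "1":
Words under "1": 11010, 11011, 1110, 1111, 1111101
Count: 5

5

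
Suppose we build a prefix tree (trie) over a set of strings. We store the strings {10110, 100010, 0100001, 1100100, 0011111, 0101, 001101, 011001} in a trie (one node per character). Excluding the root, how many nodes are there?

Insert word by word; a character creates a node only if that edge doesn't already exist:
  "10110" → 5 new (1, 0, 1, 1, 0)
  "100010" → prefix "10" already present; 4 new (0, 0, 1, 0)
  "0100001" → 7 new (0, 1, 0, 0, 0, 0, 1)
  "1100100" → prefix "1" already present; 6 new (1, 0, 0, 1, 0, 0)
  "0011111" → prefix "0" already present; 6 new (0, 1, 1, 1, 1, 1)
  "0101" → prefix "010" already present; 1 new (1)
  "001101" → prefix "0011" already present; 2 new (0, 1)
  "011001" → prefix "01" already present; 4 new (1, 0, 0, 1)
Total nodes = 5 + 4 + 7 + 6 + 6 + 1 + 2 + 4 = 35

35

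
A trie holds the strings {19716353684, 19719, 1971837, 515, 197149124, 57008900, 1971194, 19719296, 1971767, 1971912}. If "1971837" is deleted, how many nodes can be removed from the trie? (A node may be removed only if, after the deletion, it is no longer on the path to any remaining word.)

3

After clearing the end-marker at "1971837", prune upward until reaching a node still needed by another word.
The suffix "837" (3 nodes) is used only by "1971837"; the node for "1971" still has the child "6", so pruning stops there.
Nodes removed: 3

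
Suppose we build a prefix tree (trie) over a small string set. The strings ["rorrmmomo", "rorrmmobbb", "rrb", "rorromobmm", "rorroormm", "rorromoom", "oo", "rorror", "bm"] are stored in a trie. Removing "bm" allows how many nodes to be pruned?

2

Walk "bm" from the leaf back toward the root, removing each node that no remaining word uses.
No other word shares any prefix with "bm", so all 2 of its nodes go.
Nodes removed: 2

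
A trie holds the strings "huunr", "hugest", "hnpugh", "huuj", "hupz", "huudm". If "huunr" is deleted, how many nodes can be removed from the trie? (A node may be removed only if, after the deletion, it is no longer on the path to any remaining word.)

2

A node on "huunr"'s path can go only if nothing else ends at it or branches off below it.
The suffix "nr" (2 nodes) is used only by "huunr"; the node for "huu" still has the child "j", so pruning stops there.
Nodes removed: 2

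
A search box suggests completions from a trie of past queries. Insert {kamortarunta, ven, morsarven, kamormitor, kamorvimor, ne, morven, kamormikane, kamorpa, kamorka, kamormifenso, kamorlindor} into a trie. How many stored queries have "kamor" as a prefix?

Filter for entries beginning with "kamor":
Words under "kamor": kamorka, kamorlindor, kamormifenso, kamormikane, kamormitor, kamorpa, kamortarunta, kamorvimor
Count: 8

8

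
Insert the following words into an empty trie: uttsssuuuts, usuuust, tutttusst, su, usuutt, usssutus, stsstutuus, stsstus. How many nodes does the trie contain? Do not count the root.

46

Trace insertions, counting only characters that open a new branch:
  "uttsssuuuts" → 11 new (u, t, t, s, s, s, u, u, u, t, s)
  "usuuust" → prefix "u" already present; 6 new (s, u, u, u, s, t)
  "tutttusst" → 9 new (t, u, t, t, t, u, s, s, t)
  "su" → 2 new (s, u)
  "usuutt" → prefix "usuu" already present; 2 new (t, t)
  "usssutus" → prefix "us" already present; 6 new (s, s, u, t, u, s)
  "stsstutuus" → prefix "s" already present; 9 new (t, s, s, t, u, t, u, u, s)
  "stsstus" → prefix "stsstu" already present; 1 new (s)
Total nodes = 11 + 6 + 9 + 2 + 2 + 6 + 9 + 1 = 46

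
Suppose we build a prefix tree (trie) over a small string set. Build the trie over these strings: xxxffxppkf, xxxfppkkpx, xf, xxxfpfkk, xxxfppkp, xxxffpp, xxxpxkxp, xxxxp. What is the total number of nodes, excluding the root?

30

Trie structure (* marks end of a word):
(root)
└─ x
   ├─ f *
   └─ x
      └─ x
         ├─ f
         │  ├─ f
         │  │  ├─ p
         │  │  │  └─ p *
         │  │  └─ x
         │  │     └─ p
         │  │        └─ p
         │  │           └─ k
         │  │              └─ f *
         │  └─ p
         │     ├─ f
         │     │  └─ k
         │     │     └─ k *
         │     └─ p
         │        └─ k
         │           ├─ k
         │           │  └─ p
         │           │     └─ x *
         │           └─ p *
         ├─ p
         │  └─ x
         │     └─ k
         │        └─ x
         │           └─ p *
         └─ x
            └─ p *
Counting every labelled node above: 30.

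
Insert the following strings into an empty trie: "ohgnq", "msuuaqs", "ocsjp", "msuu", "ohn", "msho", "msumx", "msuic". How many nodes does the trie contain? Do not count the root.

Count nodes per top-level branch (shared prefixes stored once):
  'm'-branch (msho, msuic, msumx, msuu, msuuaqs): 13 nodes
  'o'-branch (ocsjp, ohgnq, ohn): 10 nodes
Sum: 23

23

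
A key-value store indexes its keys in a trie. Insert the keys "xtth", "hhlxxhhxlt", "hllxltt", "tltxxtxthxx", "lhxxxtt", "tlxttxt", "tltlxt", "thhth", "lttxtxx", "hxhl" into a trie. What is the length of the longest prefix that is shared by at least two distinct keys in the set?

Equivalently: take the maximum, over all pairs, of their longest common prefix length.
e.g. "tltlxt" and "tltxxtxthxx" share the prefix "tlt" of length 3; no pair shares a longer one.
Longest shared-prefix length: 3

3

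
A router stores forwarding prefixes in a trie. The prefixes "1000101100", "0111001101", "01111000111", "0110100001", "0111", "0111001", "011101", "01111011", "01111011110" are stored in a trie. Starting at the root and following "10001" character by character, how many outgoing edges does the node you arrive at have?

1

The children of the "10001" node are the distinct next characters among strings starting with "10001".
Distinct next characters after "10001": 0.
That node has 1 child edge.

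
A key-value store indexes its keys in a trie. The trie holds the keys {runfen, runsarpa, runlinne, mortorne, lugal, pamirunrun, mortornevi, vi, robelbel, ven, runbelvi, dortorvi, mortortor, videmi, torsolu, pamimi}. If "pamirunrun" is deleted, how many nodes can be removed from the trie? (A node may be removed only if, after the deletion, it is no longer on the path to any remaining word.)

6

A node on "pamirunrun"'s path can go only if nothing else ends at it or branches off below it.
The suffix "runrun" (6 nodes) is used only by "pamirunrun"; the node for "pami" still has the child "m", so pruning stops there.
Nodes removed: 6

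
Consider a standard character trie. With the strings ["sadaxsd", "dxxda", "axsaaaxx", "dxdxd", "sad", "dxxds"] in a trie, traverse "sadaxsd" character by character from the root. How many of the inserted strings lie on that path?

2

Traverse "sadaxsd" character by character; count nodes along the way that are marked as word ends.
Prefixes of the query that are stored words: "sad", "sadaxsd"
Count: 2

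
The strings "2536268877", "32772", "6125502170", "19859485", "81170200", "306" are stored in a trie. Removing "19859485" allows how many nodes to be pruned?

Walk "19859485" from the leaf back toward the root, removing each node that no remaining word uses.
No other word shares any prefix with "19859485", so all 8 of its nodes go.
Nodes removed: 8

8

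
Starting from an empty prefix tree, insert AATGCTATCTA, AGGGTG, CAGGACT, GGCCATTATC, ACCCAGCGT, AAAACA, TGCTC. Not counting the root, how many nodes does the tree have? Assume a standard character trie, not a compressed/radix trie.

For each word, the new-node count is its length minus the longest prefix already in the trie:
  "AATGCTATCTA" → 11 new (A, A, T, G, C, T, A, T, C, T, A)
  "AGGGTG" → prefix "A" already present; 5 new (G, G, G, T, G)
  "CAGGACT" → 7 new (C, A, G, G, A, C, T)
  "GGCCATTATC" → 10 new (G, G, C, C, A, T, T, A, T, C)
  "ACCCAGCGT" → prefix "A" already present; 8 new (C, C, C, A, G, C, G, T)
  "AAAACA" → prefix "AA" already present; 4 new (A, A, C, A)
  "TGCTC" → 5 new (T, G, C, T, C)
Total nodes = 11 + 5 + 7 + 10 + 8 + 4 + 5 = 50

50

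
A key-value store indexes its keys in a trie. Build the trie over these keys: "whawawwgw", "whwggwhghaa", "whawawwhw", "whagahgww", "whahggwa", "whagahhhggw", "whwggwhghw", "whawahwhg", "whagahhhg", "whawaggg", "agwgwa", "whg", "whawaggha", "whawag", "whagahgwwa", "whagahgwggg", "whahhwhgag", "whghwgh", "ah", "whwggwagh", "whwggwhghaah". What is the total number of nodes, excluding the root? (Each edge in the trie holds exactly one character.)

72

Count nodes per top-level branch (shared prefixes stored once):
  'a'-branch (agwgwa, ah): 7 nodes
  'w'-branch (whagahgwggg, whagahgww, whagahgwwa, whagahhhg, whagahhhggw, whahggwa, whahhwhgag, whawag, whawaggg, whawaggha, whawahwhg, whawawwgw, whawawwhw, whg, whghwgh, whwggwagh, whwggwhghaa, whwggwhghaah, whwggwhghw): 65 nodes
Sum: 72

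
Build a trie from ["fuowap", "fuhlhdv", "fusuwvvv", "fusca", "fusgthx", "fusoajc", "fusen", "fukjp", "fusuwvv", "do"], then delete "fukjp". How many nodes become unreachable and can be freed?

3

After clearing the end-marker at "fukjp", prune upward until reaching a node still needed by another word.
The suffix "kjp" (3 nodes) is used only by "fukjp"; the node for "fu" still has the child "o", so pruning stops there.
Nodes removed: 3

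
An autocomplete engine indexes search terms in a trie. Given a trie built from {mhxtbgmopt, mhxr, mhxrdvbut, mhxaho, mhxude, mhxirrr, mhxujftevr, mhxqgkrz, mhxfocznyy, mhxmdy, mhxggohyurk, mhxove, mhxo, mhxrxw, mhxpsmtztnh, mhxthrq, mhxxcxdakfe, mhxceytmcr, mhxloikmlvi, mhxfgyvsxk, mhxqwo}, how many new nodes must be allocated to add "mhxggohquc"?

3

The longest prefix of "mhxggohquc" already in the trie is "mhxggoh" (length 7).
New nodes needed: |"mhxggohquc"| − 7 = 10 − 7 = 3.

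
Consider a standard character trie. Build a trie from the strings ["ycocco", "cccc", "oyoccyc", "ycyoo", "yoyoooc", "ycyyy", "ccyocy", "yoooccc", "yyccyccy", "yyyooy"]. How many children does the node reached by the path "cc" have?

Follow the path "cc" to its node, then look at its outgoing edges.
Characters that immediately follow "cc" among the stored strings: {c, y}.
That node has 2 child edges.

2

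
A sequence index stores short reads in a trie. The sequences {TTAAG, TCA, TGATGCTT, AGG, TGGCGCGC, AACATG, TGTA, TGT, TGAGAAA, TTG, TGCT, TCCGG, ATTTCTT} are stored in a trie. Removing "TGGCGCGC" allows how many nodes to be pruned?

Walk "TGGCGCGC" from the leaf back toward the root, removing each node that no remaining word uses.
The suffix "GCGCGC" (6 nodes) is used only by "TGGCGCGC"; the node for "TG" still has the child "A", so pruning stops there.
Nodes removed: 6

6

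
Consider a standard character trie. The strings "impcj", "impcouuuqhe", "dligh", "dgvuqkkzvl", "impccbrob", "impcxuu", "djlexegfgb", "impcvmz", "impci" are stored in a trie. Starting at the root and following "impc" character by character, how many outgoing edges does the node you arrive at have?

Follow the path "impc" to its node, then look at its outgoing edges.
Characters that immediately follow "impc" among the stored strings: {c, i, j, o, v, x}.
That node has 6 child edges.

6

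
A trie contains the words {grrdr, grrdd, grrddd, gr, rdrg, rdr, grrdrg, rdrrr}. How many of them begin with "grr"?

Traverse to the node for "grr", then collect every word in that subtree.
Words under "grr": grrdd, grrddd, grrdr, grrdrg
Count: 4

4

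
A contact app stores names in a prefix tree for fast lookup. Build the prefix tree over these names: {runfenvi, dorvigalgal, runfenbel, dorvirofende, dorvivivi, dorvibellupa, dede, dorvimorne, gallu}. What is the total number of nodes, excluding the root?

53

Insert word by word; a character creates a node only if that edge doesn't already exist:
  "runfenvi" → 8 new (r, u, n, f, e, n, v, i)
  "dorvigalgal" → 11 new (d, o, r, v, i, g, a, l, g, a, l)
  "runfenbel" → prefix "runfen" already present; 3 new (b, e, l)
  "dorvirofende" → prefix "dorvi" already present; 7 new (r, o, f, e, n, d, e)
  "dorvivivi" → prefix "dorvi" already present; 4 new (v, i, v, i)
  "dorvibellupa" → prefix "dorvi" already present; 7 new (b, e, l, l, u, p, a)
  "dede" → prefix "d" already present; 3 new (e, d, e)
  "dorvimorne" → prefix "dorvi" already present; 5 new (m, o, r, n, e)
  "gallu" → 5 new (g, a, l, l, u)
Total nodes = 8 + 11 + 3 + 7 + 4 + 7 + 3 + 5 + 5 = 53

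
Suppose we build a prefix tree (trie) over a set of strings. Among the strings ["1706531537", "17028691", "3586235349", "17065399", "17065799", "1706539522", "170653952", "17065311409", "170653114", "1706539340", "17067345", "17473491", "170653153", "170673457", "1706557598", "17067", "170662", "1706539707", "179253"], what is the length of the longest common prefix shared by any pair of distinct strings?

Equivalently: take the maximum, over all pairs, of their longest common prefix length.
"170653114" and "17065311409" agree on "170653114" (9 characters) before diverging; nothing deeper is shared.
Longest shared-prefix length: 9

9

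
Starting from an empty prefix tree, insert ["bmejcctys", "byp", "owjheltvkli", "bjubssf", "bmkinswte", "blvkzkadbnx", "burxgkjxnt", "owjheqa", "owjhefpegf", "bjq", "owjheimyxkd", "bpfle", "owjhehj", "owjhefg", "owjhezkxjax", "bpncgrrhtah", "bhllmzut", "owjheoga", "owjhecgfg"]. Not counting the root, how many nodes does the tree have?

For each word, the new-node count is its length minus the longest prefix already in the trie:
  "bmejcctys" → 9 new (b, m, e, j, c, c, t, y, s)
  "byp" → prefix "b" already present; 2 new (y, p)
  "owjheltvkli" → 11 new (o, w, j, h, e, l, t, v, k, l, i)
  "bjubssf" → prefix "b" already present; 6 new (j, u, b, s, s, f)
  "bmkinswte" → prefix "bm" already present; 7 new (k, i, n, s, w, t, e)
  "blvkzkadbnx" → prefix "b" already present; 10 new (l, v, k, z, k, a, d, b, n, x)
  "burxgkjxnt" → prefix "b" already present; 9 new (u, r, x, g, k, j, x, n, t)
  "owjheqa" → prefix "owjhe" already present; 2 new (q, a)
  "owjhefpegf" → prefix "owjhe" already present; 5 new (f, p, e, g, f)
  "bjq" → prefix "bj" already present; 1 new (q)
  "owjheimyxkd" → prefix "owjhe" already present; 6 new (i, m, y, x, k, d)
  "bpfle" → prefix "b" already present; 4 new (p, f, l, e)
  "owjhehj" → prefix "owjhe" already present; 2 new (h, j)
  "owjhefg" → prefix "owjhef" already present; 1 new (g)
  "owjhezkxjax" → prefix "owjhe" already present; 6 new (z, k, x, j, a, x)
  "bpncgrrhtah" → prefix "bp" already present; 9 new (n, c, g, r, r, h, t, a, h)
  "bhllmzut" → prefix "b" already present; 7 new (h, l, l, m, z, u, t)
  "owjheoga" → prefix "owjhe" already present; 3 new (o, g, a)
  "owjhecgfg" → prefix "owjhe" already present; 4 new (c, g, f, g)
Total nodes = 9 + 2 + 11 + 6 + 7 + 10 + 9 + 2 + 5 + 1 + 6 + 4 + 2 + 1 + 6 + 9 + 7 + 3 + 4 = 104

104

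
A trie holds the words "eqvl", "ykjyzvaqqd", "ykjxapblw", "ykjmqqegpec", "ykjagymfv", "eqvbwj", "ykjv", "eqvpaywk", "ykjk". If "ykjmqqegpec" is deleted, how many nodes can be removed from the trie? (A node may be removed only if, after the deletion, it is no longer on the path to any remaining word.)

8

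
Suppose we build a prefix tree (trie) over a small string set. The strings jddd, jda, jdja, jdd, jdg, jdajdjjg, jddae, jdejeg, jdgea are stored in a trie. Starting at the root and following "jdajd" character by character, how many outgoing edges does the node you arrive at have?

Follow the path "jdajd" to its node, then look at its outgoing edges.
Characters that immediately follow "jdajd" among the stored strings: {j}.
That node has 1 child edge.

1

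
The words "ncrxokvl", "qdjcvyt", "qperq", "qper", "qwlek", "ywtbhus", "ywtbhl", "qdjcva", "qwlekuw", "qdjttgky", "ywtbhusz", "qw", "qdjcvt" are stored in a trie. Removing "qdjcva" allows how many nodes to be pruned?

After clearing the end-marker at "qdjcva", prune upward until reaching a node still needed by another word.
The suffix "a" (1 node) is used only by "qdjcva"; the node for "qdjcv" still has the child "y", so pruning stops there.
Nodes removed: 1

1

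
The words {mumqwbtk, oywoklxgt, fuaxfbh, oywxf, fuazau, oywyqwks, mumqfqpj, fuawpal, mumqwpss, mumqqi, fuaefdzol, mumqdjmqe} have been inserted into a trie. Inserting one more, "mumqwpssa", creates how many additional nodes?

The longest prefix of "mumqwpssa" already in the trie is "mumqwpss" (length 8).
New nodes needed: |"mumqwpssa"| − 8 = 9 − 8 = 1.

1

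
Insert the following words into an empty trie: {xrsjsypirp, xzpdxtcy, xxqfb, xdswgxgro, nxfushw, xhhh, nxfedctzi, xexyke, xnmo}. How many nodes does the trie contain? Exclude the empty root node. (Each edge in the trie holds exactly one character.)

53

Trace insertions, counting only characters that open a new branch:
  "xrsjsypirp" → 10 new (x, r, s, j, s, y, p, i, r, p)
  "xzpdxtcy" → prefix "x" already present; 7 new (z, p, d, x, t, c, y)
  "xxqfb" → prefix "x" already present; 4 new (x, q, f, b)
  "xdswgxgro" → prefix "x" already present; 8 new (d, s, w, g, x, g, r, o)
  "nxfushw" → 7 new (n, x, f, u, s, h, w)
  "xhhh" → prefix "x" already present; 3 new (h, h, h)
  "nxfedctzi" → prefix "nxf" already present; 6 new (e, d, c, t, z, i)
  "xexyke" → prefix "x" already present; 5 new (e, x, y, k, e)
  "xnmo" → prefix "x" already present; 3 new (n, m, o)
Total nodes = 10 + 7 + 4 + 8 + 7 + 3 + 6 + 5 + 3 = 53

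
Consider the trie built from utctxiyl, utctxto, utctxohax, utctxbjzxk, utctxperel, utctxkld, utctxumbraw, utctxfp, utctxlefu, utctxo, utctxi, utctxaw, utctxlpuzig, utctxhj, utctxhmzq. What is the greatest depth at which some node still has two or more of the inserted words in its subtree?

6

Look for the deepest trie node that still has at least two words in its subtree.
e.g. "utctxhj" and "utctxhmzq" share the prefix "utctxh" of length 6; no pair shares a longer one.
Longest shared-prefix length: 6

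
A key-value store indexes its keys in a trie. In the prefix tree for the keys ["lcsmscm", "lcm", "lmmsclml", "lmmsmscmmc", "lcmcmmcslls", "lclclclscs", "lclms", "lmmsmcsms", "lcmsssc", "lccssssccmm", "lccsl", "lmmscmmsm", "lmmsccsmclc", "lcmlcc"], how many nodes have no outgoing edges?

13

Leaves are exactly the stored words that no other stored word extends.
Those words: "lccsl", "lccssssccmm", "lclclclscs", "lclms", "lcmcmmcslls", "lcmlcc", "lcmsssc", "lcsmscm", "lmmsccsmclc", "lmmsclml", "lmmscmmsm", "lmmsmcsms", "lmmsmscmmc"
Leaf count: 13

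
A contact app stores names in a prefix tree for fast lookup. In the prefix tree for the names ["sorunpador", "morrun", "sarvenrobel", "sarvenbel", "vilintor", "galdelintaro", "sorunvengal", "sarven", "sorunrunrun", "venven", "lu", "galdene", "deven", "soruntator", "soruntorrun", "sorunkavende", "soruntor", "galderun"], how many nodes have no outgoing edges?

A leaf is a node with no children — equivalently, the end of a word that is not a proper prefix of any other stored word.
Those words: "deven", "galdelintaro", "galdene", "galderun", "lu", "morrun", "sarvenbel", "sarvenrobel", "sorunkavende", "sorunpador", "sorunrunrun", "soruntator", "soruntorrun", "sorunvengal", "venven", "vilintor"
Leaf count: 16

16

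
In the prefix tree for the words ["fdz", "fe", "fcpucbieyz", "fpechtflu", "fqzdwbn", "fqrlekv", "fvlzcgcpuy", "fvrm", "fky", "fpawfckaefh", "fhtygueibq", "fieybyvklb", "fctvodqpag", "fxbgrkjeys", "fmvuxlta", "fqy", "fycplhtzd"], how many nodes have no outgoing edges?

17

A leaf is a node with no children — equivalently, the end of a word that is not a proper prefix of any other stored word.
Those words: "fcpucbieyz", "fctvodqpag", "fdz", "fe", "fhtygueibq", "fieybyvklb", "fky", "fmvuxlta", "fpawfckaefh", "fpechtflu", "fqrlekv", "fqy", "fqzdwbn", "fvlzcgcpuy", "fvrm", "fxbgrkjeys", "fycplhtzd"
Leaf count: 17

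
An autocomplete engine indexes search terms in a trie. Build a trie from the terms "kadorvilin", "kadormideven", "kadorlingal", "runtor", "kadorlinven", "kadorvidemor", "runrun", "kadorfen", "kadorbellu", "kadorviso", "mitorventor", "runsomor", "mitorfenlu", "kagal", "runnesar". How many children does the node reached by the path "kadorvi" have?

3

Follow the path "kadorvi" to its node, then look at its outgoing edges.
Characters that immediately follow "kadorvi" among the stored strings: {d, l, s}.
That node has 3 child edges.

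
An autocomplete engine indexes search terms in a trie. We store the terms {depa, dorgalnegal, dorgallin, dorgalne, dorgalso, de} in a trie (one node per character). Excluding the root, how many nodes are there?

19

Count nodes per top-level branch (shared prefixes stored once):
  'd'-branch (de, depa, dorgallin, dorgalne, dorgalnegal, dorgalso): 19 nodes
Sum: 19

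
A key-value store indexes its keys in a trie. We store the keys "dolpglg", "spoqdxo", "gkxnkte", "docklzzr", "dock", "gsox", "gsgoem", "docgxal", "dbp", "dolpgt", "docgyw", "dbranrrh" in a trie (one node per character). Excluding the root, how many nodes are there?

49

Insert word by word; a character creates a node only if that edge doesn't already exist:
  "dolpglg" → 7 new (d, o, l, p, g, l, g)
  "spoqdxo" → 7 new (s, p, o, q, d, x, o)
  "gkxnkte" → 7 new (g, k, x, n, k, t, e)
  "docklzzr" → prefix "do" already present; 6 new (c, k, l, z, z, r)
  "dock" → prefix "dock" already present; 0 new (none)
  "gsox" → prefix "g" already present; 3 new (s, o, x)
  "gsgoem" → prefix "gs" already present; 4 new (g, o, e, m)
  "docgxal" → prefix "doc" already present; 4 new (g, x, a, l)
  "dbp" → prefix "d" already present; 2 new (b, p)
  "dolpgt" → prefix "dolpg" already present; 1 new (t)
  "docgyw" → prefix "docg" already present; 2 new (y, w)
  "dbranrrh" → prefix "db" already present; 6 new (r, a, n, r, r, h)
Total nodes = 7 + 7 + 7 + 6 + 0 + 3 + 4 + 4 + 2 + 1 + 2 + 6 = 49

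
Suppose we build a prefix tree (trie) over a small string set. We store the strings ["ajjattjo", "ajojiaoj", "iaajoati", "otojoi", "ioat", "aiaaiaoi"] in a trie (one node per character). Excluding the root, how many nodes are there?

38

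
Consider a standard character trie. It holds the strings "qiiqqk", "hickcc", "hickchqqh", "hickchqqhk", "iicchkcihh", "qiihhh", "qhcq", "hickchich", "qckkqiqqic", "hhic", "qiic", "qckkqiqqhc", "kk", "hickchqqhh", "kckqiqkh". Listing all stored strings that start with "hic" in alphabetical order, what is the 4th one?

Words with prefix "hic", in lexicographic order: "hickcc", "hickchich", "hickchqqh", "hickchqqhh", "hickchqqhk"
The 4th is hickchqqhh.

hickchqqhh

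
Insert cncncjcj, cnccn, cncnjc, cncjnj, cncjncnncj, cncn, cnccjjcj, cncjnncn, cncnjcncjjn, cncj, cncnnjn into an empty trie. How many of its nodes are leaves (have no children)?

8

A leaf is a node with no children — equivalently, the end of a word that is not a proper prefix of any other stored word.
Those words: "cnccjjcj", "cnccn", "cncjncnncj", "cncjnj", "cncjnncn", "cncncjcj", "cncnjcncjjn", "cncnnjn"
Leaf count: 8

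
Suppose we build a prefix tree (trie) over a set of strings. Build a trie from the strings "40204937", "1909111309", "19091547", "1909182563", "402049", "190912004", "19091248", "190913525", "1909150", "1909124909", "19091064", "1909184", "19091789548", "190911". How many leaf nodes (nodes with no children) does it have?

A leaf is a node with no children — equivalently, the end of a word that is not a proper prefix of any other stored word.
Those words: "19091064", "1909111309", "190912004", "19091248", "1909124909", "190913525", "1909150", "19091547", "19091789548", "1909182563", "1909184", "40204937"
Leaf count: 12

12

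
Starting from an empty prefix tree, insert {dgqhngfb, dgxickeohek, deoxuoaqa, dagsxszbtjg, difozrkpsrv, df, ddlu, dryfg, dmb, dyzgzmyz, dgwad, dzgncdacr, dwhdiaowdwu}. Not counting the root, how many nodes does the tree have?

83

For each word, the new-node count is its length minus the longest prefix already in the trie:
  "dgqhngfb" → 8 new (d, g, q, h, n, g, f, b)
  "dgxickeohek" → prefix "dg" already present; 9 new (x, i, c, k, e, o, h, e, k)
  "deoxuoaqa" → prefix "d" already present; 8 new (e, o, x, u, o, a, q, a)
  "dagsxszbtjg" → prefix "d" already present; 10 new (a, g, s, x, s, z, b, t, j, g)
  "difozrkpsrv" → prefix "d" already present; 10 new (i, f, o, z, r, k, p, s, r, v)
  "df" → prefix "d" already present; 1 new (f)
  "ddlu" → prefix "d" already present; 3 new (d, l, u)
  "dryfg" → prefix "d" already present; 4 new (r, y, f, g)
  "dmb" → prefix "d" already present; 2 new (m, b)
  "dyzgzmyz" → prefix "d" already present; 7 new (y, z, g, z, m, y, z)
  "dgwad" → prefix "dg" already present; 3 new (w, a, d)
  "dzgncdacr" → prefix "d" already present; 8 new (z, g, n, c, d, a, c, r)
  "dwhdiaowdwu" → prefix "d" already present; 10 new (w, h, d, i, a, o, w, d, w, u)
Total nodes = 8 + 9 + 8 + 10 + 10 + 1 + 3 + 4 + 2 + 7 + 3 + 8 + 10 = 83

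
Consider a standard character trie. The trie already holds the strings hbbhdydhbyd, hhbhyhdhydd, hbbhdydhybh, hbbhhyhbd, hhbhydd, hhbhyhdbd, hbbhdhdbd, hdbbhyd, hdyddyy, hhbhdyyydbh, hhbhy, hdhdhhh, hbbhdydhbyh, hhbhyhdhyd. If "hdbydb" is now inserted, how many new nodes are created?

The longest prefix of "hdbydb" already in the trie is "hdb" (length 3).
So 6 − 3 = 3 new nodes.

3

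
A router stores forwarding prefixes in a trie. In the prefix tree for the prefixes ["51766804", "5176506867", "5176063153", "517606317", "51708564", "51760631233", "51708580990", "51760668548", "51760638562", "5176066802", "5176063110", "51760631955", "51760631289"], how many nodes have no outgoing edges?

13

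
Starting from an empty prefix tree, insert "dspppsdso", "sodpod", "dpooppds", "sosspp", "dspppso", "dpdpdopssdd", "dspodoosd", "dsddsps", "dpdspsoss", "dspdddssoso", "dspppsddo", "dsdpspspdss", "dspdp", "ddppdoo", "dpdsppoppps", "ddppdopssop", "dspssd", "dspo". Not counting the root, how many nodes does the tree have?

Trace insertions, counting only characters that open a new branch:
  "dspppsdso" → 9 new (d, s, p, p, p, s, d, s, o)
  "sodpod" → 6 new (s, o, d, p, o, d)
  "dpooppds" → prefix "d" already present; 7 new (p, o, o, p, p, d, s)
  "sosspp" → prefix "so" already present; 4 new (s, s, p, p)
  "dspppso" → prefix "dsppps" already present; 1 new (o)
  "dpdpdopssdd" → prefix "dp" already present; 9 new (d, p, d, o, p, s, s, d, d)
  "dspodoosd" → prefix "dsp" already present; 6 new (o, d, o, o, s, d)
  "dsddsps" → prefix "ds" already present; 5 new (d, d, s, p, s)
  "dpdspsoss" → prefix "dpd" already present; 6 new (s, p, s, o, s, s)
  "dspdddssoso" → prefix "dsp" already present; 8 new (d, d, d, s, s, o, s, o)
  "dspppsddo" → prefix "dspppsd" already present; 2 new (d, o)
  "dsdpspspdss" → prefix "dsd" already present; 8 new (p, s, p, s, p, d, s, s)
  "dspdp" → prefix "dspd" already present; 1 new (p)
  "ddppdoo" → prefix "d" already present; 6 new (d, p, p, d, o, o)
  "dpdsppoppps" → prefix "dpdsp" already present; 6 new (p, o, p, p, p, s)
  "ddppdopssop" → prefix "ddppdo" already present; 5 new (p, s, s, o, p)
  "dspssd" → prefix "dsp" already present; 3 new (s, s, d)
  "dspo" → prefix "dspo" already present; 0 new (none)
Total nodes = 9 + 6 + 7 + 4 + 1 + 9 + 6 + 5 + 6 + 8 + 2 + 8 + 1 + 6 + 6 + 5 + 3 + 0 = 92

92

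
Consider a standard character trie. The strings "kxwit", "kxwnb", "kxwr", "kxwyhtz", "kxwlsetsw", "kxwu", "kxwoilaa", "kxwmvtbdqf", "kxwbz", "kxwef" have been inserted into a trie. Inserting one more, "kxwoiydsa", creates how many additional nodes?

The longest prefix of "kxwoiydsa" already in the trie is "kxwoi" (length 5).
Each of the 4 remaining characters creates one node.

4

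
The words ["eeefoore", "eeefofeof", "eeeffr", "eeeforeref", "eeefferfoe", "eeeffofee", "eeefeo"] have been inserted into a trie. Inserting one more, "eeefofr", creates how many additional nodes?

"eeefof" is already a path in the trie; the remaining "r" must be added.
Each of the 1 remaining characters creates one node.

1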